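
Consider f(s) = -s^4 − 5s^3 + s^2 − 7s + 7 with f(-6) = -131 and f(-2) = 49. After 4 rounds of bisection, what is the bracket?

s = -4 gives f = 115, positive; keep [-6, -4]
s = -5 gives f = 67, positive; keep [-6, -5]
s = -5.5 gives f = -7.4375, negative; keep [-5.5, -5]
s = -5.25 gives f = 35.1367, positive; keep [-5.5, -5.25]

[-5.5, -5.25]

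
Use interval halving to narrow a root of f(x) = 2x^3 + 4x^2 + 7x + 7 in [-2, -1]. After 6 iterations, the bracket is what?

f(-1.5) = -1.25 < 0, so the root lies in [-1.5, -1]
f(-1.25) = 0.59375 > 0, so the root lies in [-1.5, -1.25]
f(-1.375) = -0.261719 < 0, so the root lies in [-1.375, -1.25]
f(-1.3125) = 0.1812 > 0, so the root lies in [-1.375, -1.3125]
f(-1.34375) = -0.0363 < 0, so the root lies in [-1.34375, -1.3125]
f(-1.328125) = 0.0734 > 0, so the root lies in [-1.34375, -1.328125]

[-1.34375, -1.328125]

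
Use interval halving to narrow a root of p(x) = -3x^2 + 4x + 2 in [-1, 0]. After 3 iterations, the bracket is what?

[-0.5, -0.375]

midpoint -0.5: p = -0.75 < 0 → [-0.5, 0]
midpoint -0.25: p = 0.8125 > 0 → [-0.5, -0.25]
midpoint -0.375: p = 0.078125 > 0 → [-0.5, -0.375]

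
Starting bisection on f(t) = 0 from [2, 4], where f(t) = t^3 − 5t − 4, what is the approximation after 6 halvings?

2.53125

t = 3 gives f = 8, positive; keep [2, 3]
t = 2.5 gives f = -0.875, negative; keep [2.5, 3]
t = 2.75 gives f = 3.046875, positive; keep [2.5, 2.75]
t = 2.625 gives f = 0.9629, positive; keep [2.5, 2.625]
t = 2.5625 gives f = 0.0139, positive; keep [2.5, 2.5625]
t = 2.53125 gives f = -0.438, negative; keep [2.53125, 2.5625]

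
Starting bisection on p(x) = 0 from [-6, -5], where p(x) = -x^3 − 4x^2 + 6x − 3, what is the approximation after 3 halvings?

midpoint -5.5: p = 9.375 > 0 → [-5.5, -5]
midpoint -5.25: p = -0.046875 < 0 → [-5.5, -5.25]
midpoint -5.375: p = 4.474609 > 0 → [-5.375, -5.25]

-5.375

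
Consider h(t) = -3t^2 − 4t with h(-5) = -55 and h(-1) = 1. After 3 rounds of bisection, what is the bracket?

midpoint -3: h = -15 < 0 → [-3, -1]
midpoint -2: h = -4 < 0 → [-2, -1]
midpoint -1.5: h = -0.75 < 0 → [-1.5, -1]

[-1.5, -1]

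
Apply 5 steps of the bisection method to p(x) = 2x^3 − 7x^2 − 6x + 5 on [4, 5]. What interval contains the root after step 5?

p(4.5) = 18.5 > 0, so the root lies in [4, 4.5]
p(4.25) = 6.59375 > 0, so the root lies in [4, 4.25]
p(4.125) = 1.519531 > 0, so the root lies in [4, 4.125]
p(4.0625) = -0.8081 < 0, so the root lies in [4.0625, 4.125]
p(4.09375) = 0.3386 > 0, so the root lies in [4.0625, 4.09375]

[4.0625, 4.09375]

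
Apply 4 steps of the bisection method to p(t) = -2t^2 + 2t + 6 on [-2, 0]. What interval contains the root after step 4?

[-1.375, -1.25]

midpoint -1: p = 2 > 0 → [-2, -1]
midpoint -1.5: p = -1.5 < 0 → [-1.5, -1]
midpoint -1.25: p = 0.375 > 0 → [-1.5, -1.25]
midpoint -1.375: p = -0.5312 < 0 → [-1.375, -1.25]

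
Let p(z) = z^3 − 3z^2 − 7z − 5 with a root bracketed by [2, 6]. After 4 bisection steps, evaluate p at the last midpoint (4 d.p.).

z = 4 gives p = -17, negative; keep [4, 6]
z = 5 gives p = 10, positive; keep [4, 5]
z = 4.5 gives p = -6.125, negative; keep [4.5, 5]
z = 4.75 gives p = 1.2344, positive; keep [4.5, 4.75]

1.2344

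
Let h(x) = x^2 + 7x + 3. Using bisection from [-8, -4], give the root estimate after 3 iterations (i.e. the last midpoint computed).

-6.5

h(-6) = -3 < 0, so the root lies in [-8, -6]
h(-7) = 3 > 0, so the root lies in [-7, -6]
h(-6.5) = -0.25 < 0, so the root lies in [-7, -6.5]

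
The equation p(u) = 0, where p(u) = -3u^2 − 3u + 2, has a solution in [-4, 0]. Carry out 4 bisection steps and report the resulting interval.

[-1.5, -1.25]

p(-2) = -4 < 0, so the root lies in [-2, 0]
p(-1) = 2 > 0, so the root lies in [-2, -1]
p(-1.5) = -0.25 < 0, so the root lies in [-1.5, -1]
p(-1.25) = 1.0625 > 0, so the root lies in [-1.5, -1.25]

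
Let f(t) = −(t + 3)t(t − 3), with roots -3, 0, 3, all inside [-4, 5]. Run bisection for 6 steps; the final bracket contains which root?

3

f(0.5) = 4.375 > 0, so the root lies in [0.5, 5]
f(2.75) = 3.953125 > 0, so the root lies in [2.75, 5]
f(3.875) = -23.310547 < 0, so the root lies in [2.75, 3.875]
f(3.3125) = -6.5344 < 0, so the root lies in [2.75, 3.3125]
f(3.03125) = -0.5713 < 0, so the root lies in [2.75, 3.03125]
f(2.890625) = 1.8624 > 0, so the root lies in [2.890625, 3.03125]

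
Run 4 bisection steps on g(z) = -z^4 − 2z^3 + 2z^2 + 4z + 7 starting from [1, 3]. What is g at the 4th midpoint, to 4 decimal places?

m = 2, g(m) = -9 (−); new bracket [1, 2]
m = 1.5, g(m) = 5.6875 (+); new bracket [1.5, 2]
m = 1.75, g(m) = 0.027344 (+); new bracket [1.75, 2]
m = 1.875, g(m) = -4.012 (−); new bracket [1.75, 1.875]

-4.0120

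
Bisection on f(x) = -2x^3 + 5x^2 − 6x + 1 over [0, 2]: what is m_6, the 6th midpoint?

0.21875

x = 1 gives f = -2, negative; keep [0, 1]
x = 0.5 gives f = -1, negative; keep [0, 0.5]
x = 0.25 gives f = -0.21875, negative; keep [0, 0.25]
x = 0.125 gives f = 0.3242, positive; keep [0.125, 0.25]
x = 0.1875 gives f = 0.0376, positive; keep [0.1875, 0.25]
x = 0.21875 gives f = -0.0942, negative; keep [0.1875, 0.21875]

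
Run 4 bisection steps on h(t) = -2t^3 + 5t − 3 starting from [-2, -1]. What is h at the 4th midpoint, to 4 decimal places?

midpoint -1.5: h = -3.75 < 0 → [-2, -1.5]
midpoint -1.75: h = -1.03125 < 0 → [-2, -1.75]
midpoint -1.875: h = 0.808594 > 0 → [-1.875, -1.75]
midpoint -1.8125: h = -0.1538 < 0 → [-1.875, -1.8125]

-0.1538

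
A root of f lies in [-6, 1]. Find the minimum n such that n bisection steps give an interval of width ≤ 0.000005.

21

Width after n steps is 7/2^n. Need 2^n ≥ 7/0.000005 = 1400000.
2^20 = 1048576 < 1400000 ≤ 2^21 = 2097152, so n = 21.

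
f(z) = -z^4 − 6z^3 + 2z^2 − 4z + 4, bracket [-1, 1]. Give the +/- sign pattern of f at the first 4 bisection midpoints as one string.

midpoint 0: f = 4 > 0 → [0, 1]
midpoint 0.5: f = 1.6875 > 0 → [0.5, 1]
midpoint 0.75: f = -0.722656 < 0 → [0.5, 0.75]
midpoint 0.625: f = 0.6638 > 0 → [0.625, 0.75]

++-+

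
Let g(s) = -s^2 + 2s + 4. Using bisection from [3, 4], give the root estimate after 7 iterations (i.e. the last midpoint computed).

3.2421875

m = 3.5, g(m) = -1.25 (−); new bracket [3, 3.5]
m = 3.25, g(m) = -0.0625 (−); new bracket [3, 3.25]
m = 3.125, g(m) = 0.484375 (+); new bracket [3.125, 3.25]
m = 3.1875, g(m) = 0.2148 (+); new bracket [3.1875, 3.25]
m = 3.21875, g(m) = 0.0771 (+); new bracket [3.21875, 3.25]
m = 3.234375, g(m) = 0.0076 (+); new bracket [3.234375, 3.25]
m = 3.2421875, g(m) = -0.0274 (−); new bracket [3.234375, 3.2421875]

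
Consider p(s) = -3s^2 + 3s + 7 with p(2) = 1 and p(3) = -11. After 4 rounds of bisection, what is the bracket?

midpoint 2.5: p = -4.25 < 0 → [2, 2.5]
midpoint 2.25: p = -1.4375 < 0 → [2, 2.25]
midpoint 2.125: p = -0.171875 < 0 → [2, 2.125]
midpoint 2.0625: p = 0.4258 > 0 → [2.0625, 2.125]

[2.0625, 2.125]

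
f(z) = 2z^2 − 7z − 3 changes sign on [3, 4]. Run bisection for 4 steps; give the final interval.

f(3.5) = -3 < 0, so the root lies in [3.5, 4]
f(3.75) = -1.125 < 0, so the root lies in [3.75, 4]
f(3.875) = -0.09375 < 0, so the root lies in [3.875, 4]
f(3.9375) = 0.4453 > 0, so the root lies in [3.875, 3.9375]

[3.875, 3.9375]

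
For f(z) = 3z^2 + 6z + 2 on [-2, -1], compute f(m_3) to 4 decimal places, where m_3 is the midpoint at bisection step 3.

0.1719

m = -1.5, f(m) = -0.25 (−); new bracket [-2, -1.5]
m = -1.75, f(m) = 0.6875 (+); new bracket [-1.75, -1.5]
m = -1.625, f(m) = 0.171875 (+); new bracket [-1.625, -1.5]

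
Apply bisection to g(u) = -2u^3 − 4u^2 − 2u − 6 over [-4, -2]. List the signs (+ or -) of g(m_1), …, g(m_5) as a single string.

midpoint -3: g = 18 > 0 → [-3, -2]
midpoint -2.5: g = 5.25 > 0 → [-2.5, -2]
midpoint -2.25: g = 1.03125 > 0 → [-2.25, -2]
midpoint -2.125: g = -0.6211 < 0 → [-2.25, -2.125]
midpoint -2.1875: g = 0.1694 > 0 → [-2.1875, -2.125]

+++-+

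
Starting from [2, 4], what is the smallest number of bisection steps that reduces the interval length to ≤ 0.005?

Width after n steps is 2/2^n. Need 2^n ≥ 2/0.005 = 400.
2^8 = 256 < 400 ≤ 2^9 = 512, so n = 9.

9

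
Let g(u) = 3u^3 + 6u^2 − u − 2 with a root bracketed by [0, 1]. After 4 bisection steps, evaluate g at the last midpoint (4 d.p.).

-0.1301

m = 0.5, g(m) = -0.625 (−); new bracket [0.5, 1]
m = 0.75, g(m) = 1.890625 (+); new bracket [0.5, 0.75]
m = 0.625, g(m) = 0.451172 (+); new bracket [0.5, 0.625]
m = 0.5625, g(m) = -0.1301 (−); new bracket [0.5625, 0.625]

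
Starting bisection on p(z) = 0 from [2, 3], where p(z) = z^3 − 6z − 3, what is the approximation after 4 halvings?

2.6875

midpoint 2.5: p = -2.375 < 0 → [2.5, 3]
midpoint 2.75: p = 1.296875 > 0 → [2.5, 2.75]
midpoint 2.625: p = -0.662109 < 0 → [2.625, 2.75]
midpoint 2.6875: p = 0.2859 > 0 → [2.625, 2.6875]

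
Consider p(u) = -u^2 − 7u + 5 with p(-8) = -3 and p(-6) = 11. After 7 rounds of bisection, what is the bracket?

p(-7) = 5 > 0, so the root lies in [-8, -7]
p(-7.5) = 1.25 > 0, so the root lies in [-8, -7.5]
p(-7.75) = -0.8125 < 0, so the root lies in [-7.75, -7.5]
p(-7.625) = 0.2344 > 0, so the root lies in [-7.75, -7.625]
p(-7.6875) = -0.2852 < 0, so the root lies in [-7.6875, -7.625]
p(-7.65625) = -0.0244 < 0, so the root lies in [-7.65625, -7.625]
p(-7.640625) = 0.1052 > 0, so the root lies in [-7.65625, -7.640625]

[-7.65625, -7.640625]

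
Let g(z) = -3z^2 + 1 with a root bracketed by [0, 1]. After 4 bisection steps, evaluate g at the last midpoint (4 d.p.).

m = 0.5, g(m) = 0.25 (+); new bracket [0.5, 1]
m = 0.75, g(m) = -0.6875 (−); new bracket [0.5, 0.75]
m = 0.625, g(m) = -0.171875 (−); new bracket [0.5, 0.625]
m = 0.5625, g(m) = 0.0508 (+); new bracket [0.5625, 0.625]

0.0508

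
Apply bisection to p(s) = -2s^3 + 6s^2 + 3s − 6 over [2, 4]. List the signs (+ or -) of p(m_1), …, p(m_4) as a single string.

midpoint 3: p = 3 > 0 → [3, 4]
midpoint 3.5: p = -7.75 < 0 → [3, 3.5]
midpoint 3.25: p = -1.53125 < 0 → [3, 3.25]
midpoint 3.125: p = 0.9336 > 0 → [3.125, 3.25]

+--+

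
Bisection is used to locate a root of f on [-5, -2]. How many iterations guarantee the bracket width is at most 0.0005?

Width after n steps is 3/2^n. Need 2^n ≥ 3/0.0005 = 6000.
2^12 = 4096 < 6000 ≤ 2^13 = 8192, so n = 13.

13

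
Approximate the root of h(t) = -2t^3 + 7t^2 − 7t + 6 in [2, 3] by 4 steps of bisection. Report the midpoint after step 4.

2.5625

midpoint 2.5: h = 1 > 0 → [2.5, 3]
midpoint 2.75: h = -1.90625 < 0 → [2.5, 2.75]
midpoint 2.625: h = -0.316406 < 0 → [2.5, 2.625]
midpoint 2.5625: h = 0.3745 > 0 → [2.5625, 2.625]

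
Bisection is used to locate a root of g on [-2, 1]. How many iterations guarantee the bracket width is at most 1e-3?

12

Width after n steps is 3/2^n. Need 2^n ≥ 3/1e-3 = 3000.
2^11 = 2048 < 3000 ≤ 2^12 = 4096, so n = 12.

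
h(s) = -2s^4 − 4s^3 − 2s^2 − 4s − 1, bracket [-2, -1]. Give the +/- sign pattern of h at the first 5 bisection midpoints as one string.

++++-

h(-1.5) = 3.875 > 0, so the root lies in [-2, -1.5]
h(-1.75) = 2.554688 > 0, so the root lies in [-2, -1.75]
h(-1.875) = 1.116699 > 0, so the root lies in [-2, -1.875]
h(-1.9375) = 0.1513 > 0, so the root lies in [-2, -1.9375]
h(-1.96875) = -0.4 < 0, so the root lies in [-1.96875, -1.9375]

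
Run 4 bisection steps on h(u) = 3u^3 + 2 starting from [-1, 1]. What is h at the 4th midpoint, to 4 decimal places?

u = 0 gives h = 2, positive; keep [-1, 0]
u = -0.5 gives h = 1.625, positive; keep [-1, -0.5]
u = -0.75 gives h = 0.734375, positive; keep [-1, -0.75]
u = -0.875 gives h = -0.0098, negative; keep [-0.875, -0.75]

-0.0098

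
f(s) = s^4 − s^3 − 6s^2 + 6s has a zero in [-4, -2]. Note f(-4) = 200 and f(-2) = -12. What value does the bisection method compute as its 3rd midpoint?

midpoint -3: f = 36 > 0 → [-3, -2]
midpoint -2.5: f = 2.1875 > 0 → [-2.5, -2]
midpoint -2.25: f = -6.855469 < 0 → [-2.5, -2.25]

-2.25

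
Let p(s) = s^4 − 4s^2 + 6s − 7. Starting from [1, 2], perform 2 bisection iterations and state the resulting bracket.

[1.5, 1.75]

midpoint 1.5: p = -1.9375 < 0 → [1.5, 2]
midpoint 1.75: p = 0.628906 > 0 → [1.5, 1.75]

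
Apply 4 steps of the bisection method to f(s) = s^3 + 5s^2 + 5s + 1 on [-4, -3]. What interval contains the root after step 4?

m = -3.5, f(m) = 1.875 (+); new bracket [-4, -3.5]
m = -3.75, f(m) = -0.171875 (−); new bracket [-3.75, -3.5]
m = -3.625, f(m) = 0.943359 (+); new bracket [-3.75, -3.625]
m = -3.6875, f(m) = 0.4094 (+); new bracket [-3.75, -3.6875]

[-3.75, -3.6875]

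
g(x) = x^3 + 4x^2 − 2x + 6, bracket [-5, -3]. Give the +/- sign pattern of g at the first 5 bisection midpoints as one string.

++-++

x = -4 gives g = 14, positive; keep [-5, -4]
x = -4.5 gives g = 4.875, positive; keep [-5, -4.5]
x = -4.75 gives g = -1.421875, negative; keep [-4.75, -4.5]
x = -4.625 gives g = 1.8809, positive; keep [-4.75, -4.625]
x = -4.6875 gives g = 0.2688, positive; keep [-4.75, -4.6875]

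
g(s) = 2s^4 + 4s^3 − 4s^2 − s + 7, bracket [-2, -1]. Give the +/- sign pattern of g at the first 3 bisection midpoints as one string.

--+

midpoint -1.5: g = -3.875 < 0 → [-1.5, -1]
midpoint -1.25: g = -0.929688 < 0 → [-1.25, -1]
midpoint -1.125: g = 0.570801 > 0 → [-1.25, -1.125]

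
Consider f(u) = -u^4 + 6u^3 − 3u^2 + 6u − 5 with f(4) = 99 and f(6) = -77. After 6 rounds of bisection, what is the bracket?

m = 5, f(m) = 75 (+); new bracket [5, 6]
m = 5.5, f(m) = 20.4375 (+); new bracket [5.5, 6]
m = 5.75, f(m) = -22.160156 (−); new bracket [5.5, 5.75]
m = 5.625, f(m) = 0.5701 (+); new bracket [5.625, 5.75]
m = 5.6875, f(m) = -10.4251 (−); new bracket [5.625, 5.6875]
m = 5.65625, f(m) = -4.8365 (−); new bracket [5.625, 5.65625]

[5.625, 5.65625]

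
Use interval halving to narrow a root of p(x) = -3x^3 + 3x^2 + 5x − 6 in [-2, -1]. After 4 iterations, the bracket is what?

m = -1.5, p(m) = 3.375 (+); new bracket [-1.5, -1]
m = -1.25, p(m) = -1.703125 (−); new bracket [-1.5, -1.25]
m = -1.375, p(m) = 0.595703 (+); new bracket [-1.375, -1.25]
m = -1.3125, p(m) = -0.6116 (−); new bracket [-1.375, -1.3125]

[-1.375, -1.3125]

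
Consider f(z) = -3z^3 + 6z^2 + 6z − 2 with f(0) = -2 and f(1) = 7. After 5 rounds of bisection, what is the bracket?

[0.25, 0.28125]

m = 0.5, f(m) = 2.125 (+); new bracket [0, 0.5]
m = 0.25, f(m) = -0.171875 (−); new bracket [0.25, 0.5]
m = 0.375, f(m) = 0.935547 (+); new bracket [0.25, 0.375]
m = 0.3125, f(m) = 0.3694 (+); new bracket [0.25, 0.3125]
m = 0.28125, f(m) = 0.0954 (+); new bracket [0.25, 0.28125]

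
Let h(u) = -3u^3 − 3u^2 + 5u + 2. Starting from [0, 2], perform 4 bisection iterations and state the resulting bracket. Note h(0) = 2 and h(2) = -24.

h(1) = 1 > 0, so the root lies in [1, 2]
h(1.5) = -7.375 < 0, so the root lies in [1, 1.5]
h(1.25) = -2.296875 < 0, so the root lies in [1, 1.25]
h(1.125) = -0.4434 < 0, so the root lies in [1, 1.125]

[1, 1.125]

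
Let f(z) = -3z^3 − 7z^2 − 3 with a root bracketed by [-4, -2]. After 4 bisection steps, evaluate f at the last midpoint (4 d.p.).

m = -3, f(m) = 15 (+); new bracket [-3, -2]
m = -2.5, f(m) = 0.125 (+); new bracket [-2.5, -2]
m = -2.25, f(m) = -4.265625 (−); new bracket [-2.5, -2.25]
m = -2.375, f(m) = -2.2949 (−); new bracket [-2.5, -2.375]

-2.2949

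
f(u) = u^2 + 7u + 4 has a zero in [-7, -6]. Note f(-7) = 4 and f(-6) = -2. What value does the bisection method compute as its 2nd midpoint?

-6.25

f(-6.5) = 0.75 > 0, so the root lies in [-6.5, -6]
f(-6.25) = -0.6875 < 0, so the root lies in [-6.5, -6.25]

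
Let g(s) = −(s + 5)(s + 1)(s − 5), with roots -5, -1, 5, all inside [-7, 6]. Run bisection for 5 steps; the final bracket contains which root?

5

midpoint -0.5: g = 12.375 > 0 → [-0.5, 6]
midpoint 2.75: g = 65.390625 > 0 → [2.75, 6]
midpoint 4.375: g = 31.494141 > 0 → [4.375, 6]
midpoint 5.1875: g = -11.8191 < 0 → [4.375, 5.1875]
midpoint 4.78125: g = 12.3698 > 0 → [4.78125, 5.1875]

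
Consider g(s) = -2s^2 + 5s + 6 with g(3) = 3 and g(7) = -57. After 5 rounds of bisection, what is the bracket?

[3.375, 3.5]

midpoint 5: g = -19 < 0 → [3, 5]
midpoint 4: g = -6 < 0 → [3, 4]
midpoint 3.5: g = -1 < 0 → [3, 3.5]
midpoint 3.25: g = 1.125 > 0 → [3.25, 3.5]
midpoint 3.375: g = 0.0938 > 0 → [3.375, 3.5]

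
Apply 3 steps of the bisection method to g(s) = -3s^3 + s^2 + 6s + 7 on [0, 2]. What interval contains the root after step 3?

s = 1 gives g = 11, positive; keep [1, 2]
s = 1.5 gives g = 8.125, positive; keep [1.5, 2]
s = 1.75 gives g = 4.484375, positive; keep [1.75, 2]

[1.75, 2]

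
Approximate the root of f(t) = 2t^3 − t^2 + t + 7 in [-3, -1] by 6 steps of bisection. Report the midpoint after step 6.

-1.28125

m = -2, f(m) = -15 (−); new bracket [-2, -1]
m = -1.5, f(m) = -3.5 (−); new bracket [-1.5, -1]
m = -1.25, f(m) = 0.28125 (+); new bracket [-1.5, -1.25]
m = -1.375, f(m) = -1.4648 (−); new bracket [-1.375, -1.25]
m = -1.3125, f(m) = -0.5571 (−); new bracket [-1.3125, -1.25]
m = -1.28125, f(m) = -0.1295 (−); new bracket [-1.28125, -1.25]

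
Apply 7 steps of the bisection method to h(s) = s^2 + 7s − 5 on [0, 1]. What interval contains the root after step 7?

midpoint 0.5: h = -1.25 < 0 → [0.5, 1]
midpoint 0.75: h = 0.8125 > 0 → [0.5, 0.75]
midpoint 0.625: h = -0.234375 < 0 → [0.625, 0.75]
midpoint 0.6875: h = 0.2852 > 0 → [0.625, 0.6875]
midpoint 0.65625: h = 0.0244 > 0 → [0.625, 0.65625]
midpoint 0.640625: h = -0.1052 < 0 → [0.640625, 0.65625]
midpoint 0.6484375: h = -0.0405 < 0 → [0.6484375, 0.65625]

[0.6484375, 0.65625]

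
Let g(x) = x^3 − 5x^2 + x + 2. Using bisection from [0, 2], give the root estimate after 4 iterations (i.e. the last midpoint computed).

0.875

g(1) = -1 < 0, so the root lies in [0, 1]
g(0.5) = 1.375 > 0, so the root lies in [0.5, 1]
g(0.75) = 0.359375 > 0, so the root lies in [0.75, 1]
g(0.875) = -0.2832 < 0, so the root lies in [0.75, 0.875]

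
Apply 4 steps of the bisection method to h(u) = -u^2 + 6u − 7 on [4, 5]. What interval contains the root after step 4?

[4.375, 4.4375]

midpoint 4.5: h = -0.25 < 0 → [4, 4.5]
midpoint 4.25: h = 0.4375 > 0 → [4.25, 4.5]
midpoint 4.375: h = 0.109375 > 0 → [4.375, 4.5]
midpoint 4.4375: h = -0.0664 < 0 → [4.375, 4.4375]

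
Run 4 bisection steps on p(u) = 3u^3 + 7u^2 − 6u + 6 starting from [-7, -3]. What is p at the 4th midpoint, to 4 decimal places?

m = -5, p(m) = -164 (−); new bracket [-5, -3]
m = -4, p(m) = -50 (−); new bracket [-4, -3]
m = -3.5, p(m) = -15.875 (−); new bracket [-3.5, -3]
m = -3.25, p(m) = -3.5469 (−); new bracket [-3.25, -3]

-3.5469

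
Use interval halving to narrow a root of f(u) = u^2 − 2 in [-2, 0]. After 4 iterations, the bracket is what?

f(-1) = -1 < 0, so the root lies in [-2, -1]
f(-1.5) = 0.25 > 0, so the root lies in [-1.5, -1]
f(-1.25) = -0.4375 < 0, so the root lies in [-1.5, -1.25]
f(-1.375) = -0.1094 < 0, so the root lies in [-1.5, -1.375]

[-1.5, -1.375]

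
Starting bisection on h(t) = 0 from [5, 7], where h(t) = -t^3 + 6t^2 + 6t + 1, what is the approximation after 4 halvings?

6.875

midpoint 6: h = 37 > 0 → [6, 7]
midpoint 6.5: h = 18.875 > 0 → [6.5, 7]
midpoint 6.75: h = 7.328125 > 0 → [6.75, 7]
midpoint 6.875: h = 0.8926 > 0 → [6.875, 7]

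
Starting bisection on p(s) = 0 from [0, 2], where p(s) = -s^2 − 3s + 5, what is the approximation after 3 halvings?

s = 1 gives p = 1, positive; keep [1, 2]
s = 1.5 gives p = -1.75, negative; keep [1, 1.5]
s = 1.25 gives p = -0.3125, negative; keep [1, 1.25]

1.25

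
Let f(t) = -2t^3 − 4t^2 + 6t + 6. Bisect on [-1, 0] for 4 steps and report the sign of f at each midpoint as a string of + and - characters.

f(-0.5) = 2.25 > 0, so the root lies in [-1, -0.5]
f(-0.75) = 0.09375 > 0, so the root lies in [-1, -0.75]
f(-0.875) = -0.972656 < 0, so the root lies in [-0.875, -0.75]
f(-0.8125) = -0.4429 < 0, so the root lies in [-0.8125, -0.75]

++--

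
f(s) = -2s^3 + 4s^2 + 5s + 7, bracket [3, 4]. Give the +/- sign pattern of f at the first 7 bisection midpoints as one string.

--+--+-

f(3.5) = -12.25 < 0, so the root lies in [3, 3.5]
f(3.25) = -3.15625 < 0, so the root lies in [3, 3.25]
f(3.125) = 0.652344 > 0, so the root lies in [3.125, 3.25]
f(3.1875) = -1.1929 < 0, so the root lies in [3.125, 3.1875]
f(3.15625) = -0.2557 < 0, so the root lies in [3.125, 3.15625]
f(3.140625) = 0.202 > 0, so the root lies in [3.140625, 3.15625]
f(3.1484375) = -0.026 < 0, so the root lies in [3.140625, 3.1484375]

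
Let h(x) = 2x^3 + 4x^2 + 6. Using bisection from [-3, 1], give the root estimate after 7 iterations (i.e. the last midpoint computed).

-2.46875

h(-1) = 8 > 0, so the root lies in [-3, -1]
h(-2) = 6 > 0, so the root lies in [-3, -2]
h(-2.5) = -0.25 < 0, so the root lies in [-2.5, -2]
h(-2.25) = 3.4688 > 0, so the root lies in [-2.5, -2.25]
h(-2.375) = 1.7695 > 0, so the root lies in [-2.5, -2.375]
h(-2.4375) = 0.8013 > 0, so the root lies in [-2.5, -2.4375]
h(-2.46875) = 0.2862 > 0, so the root lies in [-2.5, -2.46875]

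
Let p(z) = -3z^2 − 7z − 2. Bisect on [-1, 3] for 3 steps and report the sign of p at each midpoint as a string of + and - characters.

midpoint 1: p = -12 < 0 → [-1, 1]
midpoint 0: p = -2 < 0 → [-1, 0]
midpoint -0.5: p = 0.75 > 0 → [-0.5, 0]

--+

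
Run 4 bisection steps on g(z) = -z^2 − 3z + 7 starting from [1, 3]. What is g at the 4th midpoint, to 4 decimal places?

z = 2 gives g = -3, negative; keep [1, 2]
z = 1.5 gives g = 0.25, positive; keep [1.5, 2]
z = 1.75 gives g = -1.3125, negative; keep [1.5, 1.75]
z = 1.625 gives g = -0.5156, negative; keep [1.5, 1.625]

-0.5156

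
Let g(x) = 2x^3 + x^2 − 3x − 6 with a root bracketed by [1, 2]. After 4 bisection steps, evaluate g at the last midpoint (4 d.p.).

-0.6167

m = 1.5, g(m) = -1.5 (−); new bracket [1.5, 2]
m = 1.75, g(m) = 2.53125 (+); new bracket [1.5, 1.75]
m = 1.625, g(m) = 0.347656 (+); new bracket [1.5, 1.625]
m = 1.5625, g(m) = -0.6167 (−); new bracket [1.5625, 1.625]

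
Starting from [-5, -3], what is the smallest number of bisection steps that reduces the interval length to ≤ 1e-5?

18

Width after n steps is 2/2^n. Need 2^n ≥ 2/1e-5 = 200000.
2^17 = 131072 < 200000 ≤ 2^18 = 262144, so n = 18.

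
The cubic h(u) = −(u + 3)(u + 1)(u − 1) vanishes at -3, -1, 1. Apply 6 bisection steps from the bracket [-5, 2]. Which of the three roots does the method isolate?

midpoint -1.5: h = -1.875 < 0 → [-5, -1.5]
midpoint -3.25: h = 2.390625 > 0 → [-3.25, -1.5]
midpoint -2.375: h = -2.900391 < 0 → [-3.25, -2.375]
midpoint -2.8125: h = -1.2957 < 0 → [-3.25, -2.8125]
midpoint -3.03125: h = 0.2559 > 0 → [-3.03125, -2.8125]
midpoint -2.921875: h = -0.5889 < 0 → [-3.03125, -2.921875]

-3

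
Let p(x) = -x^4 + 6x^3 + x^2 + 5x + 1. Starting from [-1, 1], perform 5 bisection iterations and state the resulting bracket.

[-0.25, -0.1875]

m = 0, p(m) = 1 (+); new bracket [-1, 0]
m = -0.5, p(m) = -2.0625 (−); new bracket [-0.5, 0]
m = -0.25, p(m) = -0.285156 (−); new bracket [-0.25, 0]
m = -0.125, p(m) = 0.3787 (+); new bracket [-0.25, -0.125]
m = -0.1875, p(m) = 0.0569 (+); new bracket [-0.25, -0.1875]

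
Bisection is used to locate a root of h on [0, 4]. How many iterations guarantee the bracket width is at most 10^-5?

19

Width after n steps is 4/2^n. Need 2^n ≥ 4/10^-5 = 400000.
2^18 = 262144 < 400000 ≤ 2^19 = 524288, so n = 19.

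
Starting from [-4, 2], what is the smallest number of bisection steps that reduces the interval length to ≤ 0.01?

Width after n steps is 6/2^n. Need 2^n ≥ 6/0.01 = 600.
2^9 = 512 < 600 ≤ 2^10 = 1024, so n = 10.

10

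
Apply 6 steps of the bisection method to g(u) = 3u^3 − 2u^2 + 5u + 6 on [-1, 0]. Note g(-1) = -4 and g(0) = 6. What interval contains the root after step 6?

m = -0.5, g(m) = 2.625 (+); new bracket [-1, -0.5]
m = -0.75, g(m) = -0.140625 (−); new bracket [-0.75, -0.5]
m = -0.625, g(m) = 1.361328 (+); new bracket [-0.75, -0.625]
m = -0.6875, g(m) = 0.6423 (+); new bracket [-0.75, -0.6875]
m = -0.71875, g(m) = 0.2591 (+); new bracket [-0.75, -0.71875]
m = -0.734375, g(m) = 0.0614 (+); new bracket [-0.75, -0.734375]

[-0.75, -0.734375]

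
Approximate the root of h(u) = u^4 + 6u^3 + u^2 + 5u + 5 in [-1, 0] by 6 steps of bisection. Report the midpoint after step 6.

m = -0.5, h(m) = 2.0625 (+); new bracket [-1, -0.5]
m = -0.75, h(m) = -0.402344 (−); new bracket [-0.75, -0.5]
m = -0.625, h(m) = 0.953369 (+); new bracket [-0.75, -0.625]
m = -0.6875, h(m) = 0.3089 (+); new bracket [-0.75, -0.6875]
m = -0.71875, h(m) = -0.0381 (−); new bracket [-0.71875, -0.6875]
m = -0.703125, h(m) = 0.1375 (+); new bracket [-0.71875, -0.703125]

-0.703125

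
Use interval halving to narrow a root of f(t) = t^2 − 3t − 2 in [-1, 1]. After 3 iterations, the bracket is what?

[-0.75, -0.5]

midpoint 0: f = -2 < 0 → [-1, 0]
midpoint -0.5: f = -0.25 < 0 → [-1, -0.5]
midpoint -0.75: f = 0.8125 > 0 → [-0.75, -0.5]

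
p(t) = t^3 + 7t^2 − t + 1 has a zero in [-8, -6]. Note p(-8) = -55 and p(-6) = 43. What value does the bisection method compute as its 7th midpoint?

m = -7, p(m) = 8 (+); new bracket [-8, -7]
m = -7.5, p(m) = -19.625 (−); new bracket [-7.5, -7]
m = -7.25, p(m) = -4.890625 (−); new bracket [-7.25, -7]
m = -7.125, p(m) = 1.7793 (+); new bracket [-7.25, -7.125]
m = -7.1875, p(m) = -1.4988 (−); new bracket [-7.1875, -7.125]
m = -7.15625, p(m) = 0.1544 (+); new bracket [-7.1875, -7.15625]
m = -7.171875, p(m) = -0.6687 (−); new bracket [-7.171875, -7.15625]

-7.171875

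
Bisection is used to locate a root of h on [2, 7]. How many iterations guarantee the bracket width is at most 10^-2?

9

Width after n steps is 5/2^n. Need 2^n ≥ 5/10^-2 = 500.
2^8 = 256 < 500 ≤ 2^9 = 512, so n = 9.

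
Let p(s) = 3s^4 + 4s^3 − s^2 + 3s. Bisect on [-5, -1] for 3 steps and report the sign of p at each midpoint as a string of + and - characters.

++-

p(-3) = 117 > 0, so the root lies in [-3, -1]
p(-2) = 6 > 0, so the root lies in [-2, -1]
p(-1.5) = -5.0625 < 0, so the root lies in [-2, -1.5]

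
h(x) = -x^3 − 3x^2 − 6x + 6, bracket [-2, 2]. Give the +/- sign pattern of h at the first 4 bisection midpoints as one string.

h(0) = 6 > 0, so the root lies in [0, 2]
h(1) = -4 < 0, so the root lies in [0, 1]
h(0.5) = 2.125 > 0, so the root lies in [0.5, 1]
h(0.75) = -0.6094 < 0, so the root lies in [0.5, 0.75]

+-+-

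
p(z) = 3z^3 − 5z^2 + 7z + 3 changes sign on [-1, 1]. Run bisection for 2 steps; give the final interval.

[-0.5, 0]

z = 0 gives p = 3, positive; keep [-1, 0]
z = -0.5 gives p = -2.125, negative; keep [-0.5, 0]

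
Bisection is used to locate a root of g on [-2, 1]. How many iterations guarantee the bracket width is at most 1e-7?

25

Width after n steps is 3/2^n. Need 2^n ≥ 3/1e-7 = 30000000.
2^24 = 16777216 < 30000000 ≤ 2^25 = 33554432, so n = 25.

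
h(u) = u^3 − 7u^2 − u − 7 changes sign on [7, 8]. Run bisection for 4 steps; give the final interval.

[7.25, 7.3125]

h(7.5) = 13.625 > 0, so the root lies in [7, 7.5]
h(7.25) = -1.109375 < 0, so the root lies in [7.25, 7.5]
h(7.375) = 6.021484 > 0, so the root lies in [7.25, 7.375]
h(7.3125) = 2.3977 > 0, so the root lies in [7.25, 7.3125]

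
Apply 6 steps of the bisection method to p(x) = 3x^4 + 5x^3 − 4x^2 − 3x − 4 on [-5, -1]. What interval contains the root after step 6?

x = -3 gives p = 77, positive; keep [-3, -1]
x = -2 gives p = -6, negative; keep [-3, -2]
x = -2.5 gives p = 17.5625, positive; keep [-2.5, -2]
x = -2.25 gives p = 2.4336, positive; keep [-2.25, -2]
x = -2.125 gives p = -2.4934, negative; keep [-2.25, -2.125]
x = -2.1875 gives p = -0.2226, negative; keep [-2.25, -2.1875]

[-2.25, -2.1875]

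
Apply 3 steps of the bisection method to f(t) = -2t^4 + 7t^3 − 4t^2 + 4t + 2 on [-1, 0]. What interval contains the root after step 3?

t = -0.5 gives f = -2, negative; keep [-0.5, 0]
t = -0.25 gives f = 0.632812, positive; keep [-0.5, -0.25]
t = -0.375 gives f = -0.471191, negative; keep [-0.375, -0.25]

[-0.375, -0.25]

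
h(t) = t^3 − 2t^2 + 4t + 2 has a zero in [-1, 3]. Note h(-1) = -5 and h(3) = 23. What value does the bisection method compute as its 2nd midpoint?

m = 1, h(m) = 5 (+); new bracket [-1, 1]
m = 0, h(m) = 2 (+); new bracket [-1, 0]

0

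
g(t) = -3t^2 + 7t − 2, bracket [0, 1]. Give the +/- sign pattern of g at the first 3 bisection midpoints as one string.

+-+

g(0.5) = 0.75 > 0, so the root lies in [0, 0.5]
g(0.25) = -0.4375 < 0, so the root lies in [0.25, 0.5]
g(0.375) = 0.203125 > 0, so the root lies in [0.25, 0.375]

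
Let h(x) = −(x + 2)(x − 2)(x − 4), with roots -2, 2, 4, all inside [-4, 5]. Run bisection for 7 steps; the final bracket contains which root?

midpoint 0.5: h = -13.125 < 0 → [-4, 0.5]
midpoint -1.75: h = -5.390625 < 0 → [-4, -1.75]
midpoint -2.875: h = 29.326172 > 0 → [-2.875, -1.75]
midpoint -2.3125: h = 8.5071 > 0 → [-2.3125, -1.75]
midpoint -2.03125: h = 0.7598 > 0 → [-2.03125, -1.75]
midpoint -1.890625: h = -2.5067 < 0 → [-2.03125, -1.890625]
midpoint -1.9609375: h = -0.9223 < 0 → [-2.03125, -1.9609375]

-2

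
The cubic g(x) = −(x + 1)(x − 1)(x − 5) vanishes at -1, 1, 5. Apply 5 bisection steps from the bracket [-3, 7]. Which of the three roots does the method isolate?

g(2) = 9 > 0, so the root lies in [2, 7]
g(4.5) = 9.625 > 0, so the root lies in [4.5, 7]
g(5.75) = -24.046875 < 0, so the root lies in [4.5, 5.75]
g(5.125) = -3.1582 < 0, so the root lies in [4.5, 5.125]
g(4.8125) = 4.155 > 0, so the root lies in [4.8125, 5.125]

5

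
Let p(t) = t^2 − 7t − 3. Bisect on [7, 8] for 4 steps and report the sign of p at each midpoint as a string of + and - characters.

t = 7.5 gives p = 0.75, positive; keep [7, 7.5]
t = 7.25 gives p = -1.1875, negative; keep [7.25, 7.5]
t = 7.375 gives p = -0.234375, negative; keep [7.375, 7.5]
t = 7.4375 gives p = 0.2539, positive; keep [7.375, 7.4375]

+--+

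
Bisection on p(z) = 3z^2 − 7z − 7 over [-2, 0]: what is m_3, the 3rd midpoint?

z = -1 gives p = 3, positive; keep [-1, 0]
z = -0.5 gives p = -2.75, negative; keep [-1, -0.5]
z = -0.75 gives p = -0.0625, negative; keep [-1, -0.75]

-0.75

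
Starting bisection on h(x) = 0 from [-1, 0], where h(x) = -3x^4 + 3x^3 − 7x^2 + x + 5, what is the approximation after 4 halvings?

-0.6875

h(-0.5) = 2.1875 > 0, so the root lies in [-1, -0.5]
h(-0.75) = -1.902344 < 0, so the root lies in [-0.75, -0.5]
h(-0.625) = 0.450439 > 0, so the root lies in [-0.75, -0.625]
h(-0.6875) = -0.6412 < 0, so the root lies in [-0.6875, -0.625]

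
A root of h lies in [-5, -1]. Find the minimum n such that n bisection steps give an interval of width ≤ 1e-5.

19

Width after n steps is 4/2^n. Need 2^n ≥ 4/1e-5 = 400000.
2^18 = 262144 < 400000 ≤ 2^19 = 524288, so n = 19.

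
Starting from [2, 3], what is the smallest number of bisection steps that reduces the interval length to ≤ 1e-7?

Width after n steps is 1/2^n. Need 2^n ≥ 1/1e-7 = 10000000.
2^23 = 8388608 < 10000000 ≤ 2^24 = 16777216, so n = 24.

24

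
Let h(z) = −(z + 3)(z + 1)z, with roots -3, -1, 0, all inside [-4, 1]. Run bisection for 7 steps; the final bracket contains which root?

m = -1.5, h(m) = -1.125 (−); new bracket [-4, -1.5]
m = -2.75, h(m) = -1.203125 (−); new bracket [-4, -2.75]
m = -3.375, h(m) = 3.005859 (+); new bracket [-3.375, -2.75]
m = -3.0625, h(m) = 0.3948 (+); new bracket [-3.0625, -2.75]
m = -2.90625, h(m) = -0.5194 (−); new bracket [-3.0625, -2.90625]
m = -2.984375, h(m) = -0.0925 (−); new bracket [-3.0625, -2.984375]
m = -3.0234375, h(m) = 0.1434 (+); new bracket [-3.0234375, -2.984375]

-3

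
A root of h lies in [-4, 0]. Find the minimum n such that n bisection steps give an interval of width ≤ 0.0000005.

Width after n steps is 4/2^n. Need 2^n ≥ 4/0.0000005 = 8000000.
2^22 = 4194304 < 8000000 ≤ 2^23 = 8388608, so n = 23.

23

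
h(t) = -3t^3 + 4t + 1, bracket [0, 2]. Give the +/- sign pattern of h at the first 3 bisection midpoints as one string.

h(1) = 2 > 0, so the root lies in [1, 2]
h(1.5) = -3.125 < 0, so the root lies in [1, 1.5]
h(1.25) = 0.140625 > 0, so the root lies in [1.25, 1.5]

+-+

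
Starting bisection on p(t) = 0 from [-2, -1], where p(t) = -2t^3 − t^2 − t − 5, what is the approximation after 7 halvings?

-1.4140625

m = -1.5, p(m) = 1 (+); new bracket [-1.5, -1]
m = -1.25, p(m) = -1.40625 (−); new bracket [-1.5, -1.25]
m = -1.375, p(m) = -0.316406 (−); new bracket [-1.5, -1.375]
m = -1.4375, p(m) = 0.312 (+); new bracket [-1.4375, -1.375]
m = -1.40625, p(m) = -0.0095 (−); new bracket [-1.4375, -1.40625]
m = -1.421875, p(m) = 0.1494 (+); new bracket [-1.421875, -1.40625]
m = -1.4140625, p(m) = 0.0695 (+); new bracket [-1.4140625, -1.40625]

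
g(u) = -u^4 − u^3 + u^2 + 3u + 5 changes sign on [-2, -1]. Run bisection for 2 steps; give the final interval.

u = -1.5 gives g = 1.0625, positive; keep [-2, -1.5]
u = -1.75 gives g = -1.207031, negative; keep [-1.75, -1.5]

[-1.75, -1.5]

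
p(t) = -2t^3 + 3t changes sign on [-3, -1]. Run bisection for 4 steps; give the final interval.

[-1.25, -1.125]

midpoint -2: p = 10 > 0 → [-2, -1]
midpoint -1.5: p = 2.25 > 0 → [-1.5, -1]
midpoint -1.25: p = 0.15625 > 0 → [-1.25, -1]
midpoint -1.125: p = -0.5273 < 0 → [-1.25, -1.125]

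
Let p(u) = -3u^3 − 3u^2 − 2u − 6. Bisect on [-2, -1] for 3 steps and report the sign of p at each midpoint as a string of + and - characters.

+--

m = -1.5, p(m) = 0.375 (+); new bracket [-1.5, -1]
m = -1.25, p(m) = -2.328125 (−); new bracket [-1.5, -1.25]
m = -1.375, p(m) = -1.123047 (−); new bracket [-1.5, -1.375]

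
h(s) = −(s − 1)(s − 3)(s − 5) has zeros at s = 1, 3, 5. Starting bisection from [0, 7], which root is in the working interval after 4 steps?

5

h(3.5) = 1.875 > 0, so the root lies in [3.5, 7]
h(5.25) = -2.390625 < 0, so the root lies in [3.5, 5.25]
h(4.375) = 2.900391 > 0, so the root lies in [4.375, 5.25]
h(4.8125) = 1.2957 > 0, so the root lies in [4.8125, 5.25]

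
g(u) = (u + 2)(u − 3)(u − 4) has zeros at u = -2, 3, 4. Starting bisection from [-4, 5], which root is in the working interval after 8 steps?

midpoint 0.5: g = 21.875 > 0 → [-4, 0.5]
midpoint -1.75: g = 6.828125 > 0 → [-4, -1.75]
midpoint -2.875: g = -35.341797 < 0 → [-2.875, -1.75]
midpoint -2.3125: g = -10.4797 < 0 → [-2.3125, -1.75]
midpoint -2.03125: g = -0.9483 < 0 → [-2.03125, -1.75]
midpoint -1.890625: g = 3.151 > 0 → [-2.03125, -1.890625]
midpoint -1.9609375: g = 1.1551 > 0 → [-2.03125, -1.9609375]
midpoint -1.99609375: g = 0.117 > 0 → [-2.03125, -1.99609375]

-2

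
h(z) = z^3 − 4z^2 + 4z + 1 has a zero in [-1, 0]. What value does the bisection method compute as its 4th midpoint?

midpoint -0.5: h = -2.125 < 0 → [-0.5, 0]
midpoint -0.25: h = -0.265625 < 0 → [-0.25, 0]
midpoint -0.125: h = 0.435547 > 0 → [-0.25, -0.125]
midpoint -0.1875: h = 0.1028 > 0 → [-0.25, -0.1875]

-0.1875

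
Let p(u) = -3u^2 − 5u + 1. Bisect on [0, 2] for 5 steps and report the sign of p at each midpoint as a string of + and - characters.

---+-

p(1) = -7 < 0, so the root lies in [0, 1]
p(0.5) = -2.25 < 0, so the root lies in [0, 0.5]
p(0.25) = -0.4375 < 0, so the root lies in [0, 0.25]
p(0.125) = 0.3281 > 0, so the root lies in [0.125, 0.25]
p(0.1875) = -0.043 < 0, so the root lies in [0.125, 0.1875]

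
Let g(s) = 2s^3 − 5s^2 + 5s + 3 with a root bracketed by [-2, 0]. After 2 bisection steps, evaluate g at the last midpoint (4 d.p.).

midpoint -1: g = -9 < 0 → [-1, 0]
midpoint -0.5: g = -1 < 0 → [-0.5, 0]

-1.0000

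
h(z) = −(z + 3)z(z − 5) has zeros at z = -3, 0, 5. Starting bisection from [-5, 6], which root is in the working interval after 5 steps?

5

z = 0.5 gives h = 7.875, positive; keep [0.5, 6]
z = 3.25 gives h = 35.546875, positive; keep [3.25, 6]
z = 4.625 gives h = 13.224609, positive; keep [4.625, 6]
z = 5.3125 gives h = -13.8, negative; keep [4.625, 5.3125]
z = 4.96875 gives h = 1.2373, positive; keep [4.96875, 5.3125]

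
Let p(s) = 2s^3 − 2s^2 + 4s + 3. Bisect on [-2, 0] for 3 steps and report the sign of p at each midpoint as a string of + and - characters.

-+-

p(-1) = -5 < 0, so the root lies in [-1, 0]
p(-0.5) = 0.25 > 0, so the root lies in [-1, -0.5]
p(-0.75) = -1.96875 < 0, so the root lies in [-0.75, -0.5]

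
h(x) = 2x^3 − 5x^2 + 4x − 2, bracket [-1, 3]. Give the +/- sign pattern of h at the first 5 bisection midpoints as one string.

-+-+-

h(1) = -1 < 0, so the root lies in [1, 3]
h(2) = 2 > 0, so the root lies in [1, 2]
h(1.5) = -0.5 < 0, so the root lies in [1.5, 2]
h(1.75) = 0.4062 > 0, so the root lies in [1.5, 1.75]
h(1.625) = -0.1211 < 0, so the root lies in [1.625, 1.75]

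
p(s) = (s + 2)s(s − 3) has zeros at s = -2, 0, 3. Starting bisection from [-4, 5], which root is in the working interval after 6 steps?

p(0.5) = -3.125 < 0, so the root lies in [0.5, 5]
p(2.75) = -3.265625 < 0, so the root lies in [2.75, 5]
p(3.875) = 19.919922 > 0, so the root lies in [2.75, 3.875]
p(3.3125) = 5.4993 > 0, so the root lies in [2.75, 3.3125]
p(3.03125) = 0.4766 > 0, so the root lies in [2.75, 3.03125]
p(2.890625) = -1.5462 < 0, so the root lies in [2.890625, 3.03125]

3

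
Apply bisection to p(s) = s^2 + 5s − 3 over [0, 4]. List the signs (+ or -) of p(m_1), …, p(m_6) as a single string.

s = 2 gives p = 11, positive; keep [0, 2]
s = 1 gives p = 3, positive; keep [0, 1]
s = 0.5 gives p = -0.25, negative; keep [0.5, 1]
s = 0.75 gives p = 1.3125, positive; keep [0.5, 0.75]
s = 0.625 gives p = 0.5156, positive; keep [0.5, 0.625]
s = 0.5625 gives p = 0.1289, positive; keep [0.5, 0.5625]

++-+++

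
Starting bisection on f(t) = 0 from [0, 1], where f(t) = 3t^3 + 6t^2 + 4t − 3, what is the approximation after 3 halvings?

0.375

t = 0.5 gives f = 0.875, positive; keep [0, 0.5]
t = 0.25 gives f = -1.578125, negative; keep [0.25, 0.5]
t = 0.375 gives f = -0.498047, negative; keep [0.375, 0.5]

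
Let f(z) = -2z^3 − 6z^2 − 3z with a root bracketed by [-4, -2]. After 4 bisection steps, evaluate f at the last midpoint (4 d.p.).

0.0742

f(-3) = 9 > 0, so the root lies in [-3, -2]
f(-2.5) = 1.25 > 0, so the root lies in [-2.5, -2]
f(-2.25) = -0.84375 < 0, so the root lies in [-2.5, -2.25]
f(-2.375) = 0.0742 > 0, so the root lies in [-2.375, -2.25]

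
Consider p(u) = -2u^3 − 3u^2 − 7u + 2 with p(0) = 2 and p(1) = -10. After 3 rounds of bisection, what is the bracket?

[0.25, 0.375]

p(0.5) = -2.5 < 0, so the root lies in [0, 0.5]
p(0.25) = 0.03125 > 0, so the root lies in [0.25, 0.5]
p(0.375) = -1.152344 < 0, so the root lies in [0.25, 0.375]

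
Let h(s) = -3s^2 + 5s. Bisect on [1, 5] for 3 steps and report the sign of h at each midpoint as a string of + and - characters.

midpoint 3: h = -12 < 0 → [1, 3]
midpoint 2: h = -2 < 0 → [1, 2]
midpoint 1.5: h = 0.75 > 0 → [1.5, 2]

--+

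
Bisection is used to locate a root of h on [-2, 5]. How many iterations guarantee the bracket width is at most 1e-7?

27

Width after n steps is 7/2^n. Need 2^n ≥ 7/1e-7 = 70000000.
2^26 = 67108864 < 70000000 ≤ 2^27 = 134217728, so n = 27.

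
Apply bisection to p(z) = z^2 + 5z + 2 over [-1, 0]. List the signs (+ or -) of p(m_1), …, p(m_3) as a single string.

midpoint -0.5: p = -0.25 < 0 → [-0.5, 0]
midpoint -0.25: p = 0.8125 > 0 → [-0.5, -0.25]
midpoint -0.375: p = 0.265625 > 0 → [-0.5, -0.375]

-++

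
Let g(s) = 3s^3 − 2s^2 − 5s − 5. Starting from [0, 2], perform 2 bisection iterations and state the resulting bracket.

m = 1, g(m) = -9 (−); new bracket [1, 2]
m = 1.5, g(m) = -6.875 (−); new bracket [1.5, 2]

[1.5, 2]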